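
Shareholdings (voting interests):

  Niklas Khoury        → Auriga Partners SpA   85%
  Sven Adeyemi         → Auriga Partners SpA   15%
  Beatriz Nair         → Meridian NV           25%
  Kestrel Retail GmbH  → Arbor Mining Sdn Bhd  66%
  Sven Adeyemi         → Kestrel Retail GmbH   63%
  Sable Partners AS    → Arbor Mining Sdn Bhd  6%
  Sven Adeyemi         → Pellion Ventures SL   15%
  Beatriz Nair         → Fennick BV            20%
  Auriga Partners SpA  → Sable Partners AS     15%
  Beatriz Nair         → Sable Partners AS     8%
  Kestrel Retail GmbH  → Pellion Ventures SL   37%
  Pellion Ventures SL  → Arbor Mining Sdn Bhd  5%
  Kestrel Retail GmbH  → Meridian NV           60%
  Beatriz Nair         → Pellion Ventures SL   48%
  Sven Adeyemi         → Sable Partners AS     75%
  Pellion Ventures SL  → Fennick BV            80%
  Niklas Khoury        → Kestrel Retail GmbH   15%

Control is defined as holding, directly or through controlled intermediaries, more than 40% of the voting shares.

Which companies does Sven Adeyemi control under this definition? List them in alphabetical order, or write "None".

Sven holds 63% of Kestrel, so Sven controls Kestrel.
Sven holds 75% of Sable, so Sven controls Sable.
Kestrel holds 60% of Meridian, so Sven controls Meridian.
Sven and Kestrel together hold 15% + 37% = 52% of Pellion, so Sven controls Pellion.
Pellion holds 80% of Fennick, so Sven controls Fennick.
Pellion and Sable and Kestrel together hold 5% + 6% + 66% = 77% of Arbor, so Sven controls Arbor.
No other company's threshold is met.

Arbor Mining Sdn Bhd, Fennick BV, Kestrel Retail GmbH, Meridian NV, Pellion Ventures SL, Sable Partners AS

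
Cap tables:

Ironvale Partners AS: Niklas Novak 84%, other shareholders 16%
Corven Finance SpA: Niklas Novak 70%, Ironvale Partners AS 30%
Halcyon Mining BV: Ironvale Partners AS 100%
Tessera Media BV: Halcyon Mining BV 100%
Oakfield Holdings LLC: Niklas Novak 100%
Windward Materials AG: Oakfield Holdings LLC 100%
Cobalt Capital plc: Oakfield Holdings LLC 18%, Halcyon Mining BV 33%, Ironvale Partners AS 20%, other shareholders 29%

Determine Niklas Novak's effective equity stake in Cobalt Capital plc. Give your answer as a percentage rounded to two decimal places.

62.52%

Niklas reaches Cobalt along 3 paths.
Via Oakfield: 100% × 18% = 18%.
Via Ironvale → Halcyon: 84% × 100% × 33% = 27.72%.
Via Ironvale: 84% × 20% = 16.8%.
Total: 18% + 27.72% + 16.8% = 62.52%.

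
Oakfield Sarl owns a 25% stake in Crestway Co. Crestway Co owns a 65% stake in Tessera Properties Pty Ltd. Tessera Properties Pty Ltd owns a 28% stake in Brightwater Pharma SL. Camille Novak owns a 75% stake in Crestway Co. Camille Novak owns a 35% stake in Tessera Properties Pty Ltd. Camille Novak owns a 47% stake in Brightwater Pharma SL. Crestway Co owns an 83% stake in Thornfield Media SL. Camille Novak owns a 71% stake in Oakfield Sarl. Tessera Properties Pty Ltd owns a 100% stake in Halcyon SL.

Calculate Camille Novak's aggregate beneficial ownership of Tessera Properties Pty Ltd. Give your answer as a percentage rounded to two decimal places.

95.29%

Camille reaches Tessera along 3 paths.
Via Oakfield → Crestway: 71% × 25% × 65% = 11.5375%.
Via Crestway: 75% × 65% = 48.75%.
Direct stake: 35% = 35%.
Total: 11.5375% + 48.75% + 35% = 95.2875%.
Rounded: 95.29%.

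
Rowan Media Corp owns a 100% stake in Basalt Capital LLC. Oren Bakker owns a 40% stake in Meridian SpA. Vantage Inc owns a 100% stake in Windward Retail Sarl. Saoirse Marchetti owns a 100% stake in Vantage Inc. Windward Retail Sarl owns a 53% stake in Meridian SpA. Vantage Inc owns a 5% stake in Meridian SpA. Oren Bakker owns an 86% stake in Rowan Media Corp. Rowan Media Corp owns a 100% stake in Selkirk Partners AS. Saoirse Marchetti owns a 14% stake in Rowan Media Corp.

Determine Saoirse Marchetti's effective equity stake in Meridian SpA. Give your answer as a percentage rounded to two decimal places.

58.00%

Saoirse reaches Meridian along 2 paths.
Via Vantage → Windward: 100% × 100% × 53% = 53%.
Via Vantage: 100% × 5% = 5%.
Total: 53% + 5% = 58%.
Rounded: 58.00%.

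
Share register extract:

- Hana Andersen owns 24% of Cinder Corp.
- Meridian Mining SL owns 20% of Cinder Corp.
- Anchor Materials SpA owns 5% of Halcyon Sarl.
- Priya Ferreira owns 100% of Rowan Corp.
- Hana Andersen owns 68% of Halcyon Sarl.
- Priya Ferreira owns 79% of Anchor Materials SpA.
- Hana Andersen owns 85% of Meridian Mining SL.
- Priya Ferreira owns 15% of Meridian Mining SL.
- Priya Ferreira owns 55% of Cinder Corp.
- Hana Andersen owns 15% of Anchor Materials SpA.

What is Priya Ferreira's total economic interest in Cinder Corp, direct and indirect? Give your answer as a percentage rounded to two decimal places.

Priya reaches Cinder along 2 paths.
Via Meridian: 15% × 20% = 3%.
Direct stake: 55% = 55%.
Total: 3% + 55% = 58%.
Rounded: 58.00%.

58.00%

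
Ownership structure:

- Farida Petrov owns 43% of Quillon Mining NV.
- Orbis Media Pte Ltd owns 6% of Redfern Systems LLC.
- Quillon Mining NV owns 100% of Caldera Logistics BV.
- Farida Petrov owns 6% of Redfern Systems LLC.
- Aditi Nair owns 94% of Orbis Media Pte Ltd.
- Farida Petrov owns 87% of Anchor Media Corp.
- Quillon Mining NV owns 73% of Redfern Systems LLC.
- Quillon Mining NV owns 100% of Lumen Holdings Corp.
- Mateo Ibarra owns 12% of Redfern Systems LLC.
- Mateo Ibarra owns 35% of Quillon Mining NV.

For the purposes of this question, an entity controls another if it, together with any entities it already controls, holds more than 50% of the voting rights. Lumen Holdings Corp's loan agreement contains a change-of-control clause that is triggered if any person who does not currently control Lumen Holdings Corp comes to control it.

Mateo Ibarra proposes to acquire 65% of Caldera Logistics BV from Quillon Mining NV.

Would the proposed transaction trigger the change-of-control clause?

The purchase adds only to Mateo's holdings (Quillon's stake shrinks), so Mateo is the only person who could newly come to control Lumen.
Mateo's largest direct stake is 35% in Quillon, which does not meet the threshold, so Mateo controls no company.
Neither Mateo nor any entity Mateo controls holds any voting interest in Lumen.
So before the transaction, Mateo does not control Lumen.
After the purchase, Mateo holds 65% of Caldera directly, and Quillon's stake falls to 35%.
Mateo holds 65% of Caldera, so Mateo controls Caldera.
After the transaction, neither Mateo nor any entity Mateo controls holds a voting interest in Lumen, so Mateo still does not control it.
No new person acquires control, so the clause is not triggered.

No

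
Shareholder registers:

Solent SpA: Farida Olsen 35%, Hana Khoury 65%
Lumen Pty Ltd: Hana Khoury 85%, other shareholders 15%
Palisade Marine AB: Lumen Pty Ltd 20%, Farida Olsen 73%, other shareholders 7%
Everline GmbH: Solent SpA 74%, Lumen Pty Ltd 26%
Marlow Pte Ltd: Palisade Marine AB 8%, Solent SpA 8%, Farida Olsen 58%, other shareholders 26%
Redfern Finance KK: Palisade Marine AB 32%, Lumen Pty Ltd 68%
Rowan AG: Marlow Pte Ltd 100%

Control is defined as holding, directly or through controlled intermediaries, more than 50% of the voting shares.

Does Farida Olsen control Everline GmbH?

Farida holds 73% of Palisade, so Farida controls Palisade.
Palisade and Farida together hold 8% + 58% = 66% of Marlow, so Farida controls Marlow.
Marlow holds 100% of Rowan, so Farida controls Rowan.
Neither Farida nor any entity Farida controls holds any voting interest in Everline.
So Farida does not control Everline.

No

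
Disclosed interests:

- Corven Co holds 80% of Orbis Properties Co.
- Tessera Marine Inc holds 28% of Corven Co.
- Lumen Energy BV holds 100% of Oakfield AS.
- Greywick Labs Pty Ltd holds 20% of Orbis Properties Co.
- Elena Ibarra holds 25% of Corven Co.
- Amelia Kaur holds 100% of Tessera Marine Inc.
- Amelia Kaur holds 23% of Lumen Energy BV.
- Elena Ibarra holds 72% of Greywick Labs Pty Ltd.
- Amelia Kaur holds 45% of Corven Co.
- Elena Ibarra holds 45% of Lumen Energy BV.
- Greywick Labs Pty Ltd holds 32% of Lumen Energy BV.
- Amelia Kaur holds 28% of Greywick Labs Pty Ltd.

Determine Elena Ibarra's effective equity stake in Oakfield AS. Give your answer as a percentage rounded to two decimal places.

Elena reaches Oakfield along 2 paths.
Via Lumen: 45% × 100% = 45%.
Via Greywick → Lumen: 72% × 32% × 100% = 23.04%.
Total: 45% + 23.04% = 68.04%.

68.04%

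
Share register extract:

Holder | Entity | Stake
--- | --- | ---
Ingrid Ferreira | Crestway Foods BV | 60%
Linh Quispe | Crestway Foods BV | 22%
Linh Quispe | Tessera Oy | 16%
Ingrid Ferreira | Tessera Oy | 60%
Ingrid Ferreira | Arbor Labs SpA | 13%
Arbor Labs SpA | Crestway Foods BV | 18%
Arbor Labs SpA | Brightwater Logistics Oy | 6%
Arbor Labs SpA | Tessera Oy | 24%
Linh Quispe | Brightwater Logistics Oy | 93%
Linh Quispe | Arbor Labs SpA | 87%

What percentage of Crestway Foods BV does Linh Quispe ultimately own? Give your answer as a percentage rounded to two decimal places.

37.66%

Linh reaches Crestway along 2 paths.
Direct stake: 22% = 22%.
Via Arbor: 87% × 18% = 15.66%.
Total: 22% + 15.66% = 37.66%.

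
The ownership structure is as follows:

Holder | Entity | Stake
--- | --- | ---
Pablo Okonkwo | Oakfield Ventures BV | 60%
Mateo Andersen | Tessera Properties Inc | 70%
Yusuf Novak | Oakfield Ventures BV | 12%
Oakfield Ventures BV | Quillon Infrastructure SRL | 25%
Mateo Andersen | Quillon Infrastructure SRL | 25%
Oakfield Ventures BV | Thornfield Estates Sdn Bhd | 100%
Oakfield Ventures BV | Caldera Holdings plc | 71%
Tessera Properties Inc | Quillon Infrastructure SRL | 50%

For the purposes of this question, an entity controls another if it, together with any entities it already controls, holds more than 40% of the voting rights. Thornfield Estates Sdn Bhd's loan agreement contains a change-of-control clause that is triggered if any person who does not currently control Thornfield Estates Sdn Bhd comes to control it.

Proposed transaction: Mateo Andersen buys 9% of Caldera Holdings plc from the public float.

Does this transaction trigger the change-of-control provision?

The purchase changes only Mateo's holdings, so Mateo is the only person who could newly come to control Thornfield.
Mateo holds 70% of Tessera, so Mateo controls Tessera.
Mateo and Tessera together hold 25% + 50% = 75% of Quillon, so Mateo controls Quillon.
Neither Mateo nor any entity Mateo controls holds any voting interest in Thornfield.
So before the transaction, Mateo does not control Thornfield.
After the purchase, Mateo holds 9% of Caldera directly.
Mateo's side now holds 9% of Caldera, not > 40%, so Mateo still does not control Caldera.
After the transaction, neither Mateo nor any entity Mateo controls holds a voting interest in Thornfield, so Mateo still does not control it.
No new person acquires control, so the clause is not triggered.

No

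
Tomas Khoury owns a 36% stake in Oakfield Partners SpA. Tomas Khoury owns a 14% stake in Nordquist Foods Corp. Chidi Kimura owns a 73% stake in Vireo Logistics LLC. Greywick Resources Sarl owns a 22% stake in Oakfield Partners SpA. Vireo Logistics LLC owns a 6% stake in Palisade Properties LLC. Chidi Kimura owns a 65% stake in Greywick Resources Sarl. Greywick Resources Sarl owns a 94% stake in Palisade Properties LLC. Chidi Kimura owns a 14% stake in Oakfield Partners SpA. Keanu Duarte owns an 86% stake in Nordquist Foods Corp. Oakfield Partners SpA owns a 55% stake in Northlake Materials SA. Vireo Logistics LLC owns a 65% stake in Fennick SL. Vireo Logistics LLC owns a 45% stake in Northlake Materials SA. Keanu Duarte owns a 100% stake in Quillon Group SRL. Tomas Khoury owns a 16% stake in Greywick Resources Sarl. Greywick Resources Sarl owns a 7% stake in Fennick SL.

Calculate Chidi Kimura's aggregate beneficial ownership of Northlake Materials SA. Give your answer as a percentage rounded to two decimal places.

Chidi reaches Northlake along 3 paths.
Via Vireo: 73% × 45% = 32.85%.
Via Oakfield: 14% × 55% = 7.7%.
Via Greywick → Oakfield: 65% × 22% × 55% = 7.865%.
Total: 32.85% + 7.7% + 7.865% = 48.415%.
Rounded: 48.42%.

48.42%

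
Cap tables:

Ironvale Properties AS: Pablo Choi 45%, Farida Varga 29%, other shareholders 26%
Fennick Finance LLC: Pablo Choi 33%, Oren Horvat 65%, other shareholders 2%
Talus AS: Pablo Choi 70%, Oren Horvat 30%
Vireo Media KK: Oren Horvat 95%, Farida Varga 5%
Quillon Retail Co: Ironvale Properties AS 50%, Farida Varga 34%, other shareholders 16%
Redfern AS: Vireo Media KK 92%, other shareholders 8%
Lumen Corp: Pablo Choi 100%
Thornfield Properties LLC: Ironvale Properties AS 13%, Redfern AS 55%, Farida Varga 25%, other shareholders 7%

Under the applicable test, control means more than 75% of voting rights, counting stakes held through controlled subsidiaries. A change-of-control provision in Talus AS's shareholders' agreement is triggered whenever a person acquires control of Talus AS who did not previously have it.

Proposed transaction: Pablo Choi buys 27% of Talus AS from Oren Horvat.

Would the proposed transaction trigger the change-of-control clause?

The purchase adds only to Pablo's holdings (Oren's stake shrinks), so Pablo is the only person who could newly come to control Talus.
Pablo holds 100% of Lumen, so Pablo controls Lumen.
In Talus, Pablo's side holds only 70%, not > 75%.
So before the transaction, Pablo does not control Talus.
After the purchase, Pablo's direct stake in Talus rises to 70% + 27% = 97%, and Oren's stake falls to 3%.
Pablo holds 97% of Talus, so Pablo controls Talus.
Pablo did not control Talus before and does after, so the clause is triggered.

Yes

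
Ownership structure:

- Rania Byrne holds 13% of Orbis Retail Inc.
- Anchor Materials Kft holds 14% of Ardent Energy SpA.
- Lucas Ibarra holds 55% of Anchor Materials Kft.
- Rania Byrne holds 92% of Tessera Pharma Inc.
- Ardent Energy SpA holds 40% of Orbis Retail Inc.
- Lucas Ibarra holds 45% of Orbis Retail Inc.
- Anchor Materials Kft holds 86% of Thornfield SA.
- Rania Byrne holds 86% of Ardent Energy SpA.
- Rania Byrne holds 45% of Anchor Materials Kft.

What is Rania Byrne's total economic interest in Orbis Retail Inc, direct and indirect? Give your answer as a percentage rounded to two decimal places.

Rania reaches Orbis along 3 paths.
Via Ardent: 86% × 40% = 34.4%.
Via Anchor → Ardent: 45% × 14% × 40% = 2.52%.
Direct stake: 13% = 13%.
Total: 34.4% + 2.52% + 13% = 49.92%.

49.92%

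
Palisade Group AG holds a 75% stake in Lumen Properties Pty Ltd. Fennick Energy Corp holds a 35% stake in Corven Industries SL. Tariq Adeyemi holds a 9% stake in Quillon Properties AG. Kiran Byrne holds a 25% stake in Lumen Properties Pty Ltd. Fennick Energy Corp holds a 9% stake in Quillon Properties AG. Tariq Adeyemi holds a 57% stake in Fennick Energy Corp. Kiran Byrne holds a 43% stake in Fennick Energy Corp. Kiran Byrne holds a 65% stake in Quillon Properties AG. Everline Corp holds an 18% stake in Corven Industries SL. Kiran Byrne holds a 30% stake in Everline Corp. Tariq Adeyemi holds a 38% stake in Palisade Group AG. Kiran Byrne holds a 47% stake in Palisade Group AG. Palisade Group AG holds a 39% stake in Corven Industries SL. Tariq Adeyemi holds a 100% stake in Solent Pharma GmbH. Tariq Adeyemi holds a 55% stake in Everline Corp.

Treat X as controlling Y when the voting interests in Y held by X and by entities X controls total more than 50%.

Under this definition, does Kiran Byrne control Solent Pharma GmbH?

No

Kiran holds 65% of Quillon, so Kiran controls Quillon.
Neither Kiran nor any entity Kiran controls holds any voting interest in Solent.
So Kiran does not control Solent.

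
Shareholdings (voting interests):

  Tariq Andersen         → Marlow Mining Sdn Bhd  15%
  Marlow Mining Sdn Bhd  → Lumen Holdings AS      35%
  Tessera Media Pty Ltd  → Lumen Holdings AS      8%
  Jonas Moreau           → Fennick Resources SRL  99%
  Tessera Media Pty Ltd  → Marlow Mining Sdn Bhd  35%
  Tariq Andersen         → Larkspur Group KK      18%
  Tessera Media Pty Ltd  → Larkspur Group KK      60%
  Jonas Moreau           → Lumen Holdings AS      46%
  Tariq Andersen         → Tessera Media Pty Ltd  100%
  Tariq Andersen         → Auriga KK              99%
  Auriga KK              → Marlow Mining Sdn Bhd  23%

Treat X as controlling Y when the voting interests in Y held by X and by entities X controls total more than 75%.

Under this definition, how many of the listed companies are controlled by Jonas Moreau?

1

Jonas holds 99% of Fennick, so Jonas controls Fennick.
No other company's threshold is met.
Jonas controls 1 company.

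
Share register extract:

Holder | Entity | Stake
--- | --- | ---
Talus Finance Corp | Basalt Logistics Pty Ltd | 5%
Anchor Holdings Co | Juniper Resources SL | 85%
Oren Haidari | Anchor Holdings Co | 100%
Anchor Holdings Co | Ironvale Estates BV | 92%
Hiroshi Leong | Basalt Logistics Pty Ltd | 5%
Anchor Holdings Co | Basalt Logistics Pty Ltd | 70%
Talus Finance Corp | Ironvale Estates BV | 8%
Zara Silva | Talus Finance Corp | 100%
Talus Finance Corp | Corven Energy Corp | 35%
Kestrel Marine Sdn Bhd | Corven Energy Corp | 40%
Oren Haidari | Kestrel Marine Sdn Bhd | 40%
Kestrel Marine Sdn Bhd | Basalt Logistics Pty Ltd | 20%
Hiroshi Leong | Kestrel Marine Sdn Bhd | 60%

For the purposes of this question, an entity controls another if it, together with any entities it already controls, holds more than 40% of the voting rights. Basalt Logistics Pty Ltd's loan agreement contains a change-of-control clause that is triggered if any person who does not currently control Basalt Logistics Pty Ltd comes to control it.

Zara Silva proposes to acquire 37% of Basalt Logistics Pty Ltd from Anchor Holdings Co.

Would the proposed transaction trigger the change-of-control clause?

Yes

The purchase adds only to Zara's holdings (Anchor's stake shrinks), so Zara is the only person who could newly come to control Basalt.
Zara holds 100% of Talus, so Zara controls Talus.
In Basalt, Zara's side holds only 5%, not > 40%.
So before the transaction, Zara does not control Basalt.
After the purchase, Zara holds 37% of Basalt directly, and Anchor's stake falls to 33%.
Talus and Zara together hold 5% + 37% = 42% of Basalt, so Zara controls Basalt.
Zara did not control Basalt before and does after, so the clause is triggered.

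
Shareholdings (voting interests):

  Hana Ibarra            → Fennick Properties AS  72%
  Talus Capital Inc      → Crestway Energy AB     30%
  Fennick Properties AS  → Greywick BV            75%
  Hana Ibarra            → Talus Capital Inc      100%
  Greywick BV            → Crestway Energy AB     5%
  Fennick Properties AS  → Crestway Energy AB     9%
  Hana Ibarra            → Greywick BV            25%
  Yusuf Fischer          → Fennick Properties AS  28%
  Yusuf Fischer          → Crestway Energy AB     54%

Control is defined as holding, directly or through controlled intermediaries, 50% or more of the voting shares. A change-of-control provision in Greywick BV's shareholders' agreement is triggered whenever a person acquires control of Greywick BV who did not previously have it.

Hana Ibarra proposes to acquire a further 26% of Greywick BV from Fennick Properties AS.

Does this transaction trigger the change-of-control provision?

No

The purchase adds only to Hana's holdings (Fennick's stake shrinks), so Hana is the only person who could newly come to control Greywick.
Hana holds 72% of Fennick, so Hana controls Fennick.
Fennick and Hana together hold 75% + 25% = 100% of Greywick, so Hana controls Greywick.
So Hana already controls Greywick before the transaction.
After the purchase, Hana's direct stake in Greywick rises to 25% + 26% = 51%, and Fennick's stake falls to 49%.
Hana controlled Greywick already, so this is not a new person acquiring control; every other person's position is unchanged or reduced.
No new person acquires control, so the clause is not triggered.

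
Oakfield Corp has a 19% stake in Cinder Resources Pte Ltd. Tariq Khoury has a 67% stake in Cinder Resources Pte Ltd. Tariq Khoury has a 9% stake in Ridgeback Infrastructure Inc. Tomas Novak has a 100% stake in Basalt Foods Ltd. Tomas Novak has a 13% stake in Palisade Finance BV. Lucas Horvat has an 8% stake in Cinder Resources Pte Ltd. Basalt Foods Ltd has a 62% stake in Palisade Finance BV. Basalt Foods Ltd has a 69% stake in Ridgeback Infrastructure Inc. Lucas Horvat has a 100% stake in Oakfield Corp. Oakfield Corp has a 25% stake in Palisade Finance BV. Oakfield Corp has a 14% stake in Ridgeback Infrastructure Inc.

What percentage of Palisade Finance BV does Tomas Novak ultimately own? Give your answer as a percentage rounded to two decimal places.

75.00%

Tomas reaches Palisade along 2 paths.
Via Basalt: 100% × 62% = 62%.
Direct stake: 13% = 13%.
Total: 62% + 13% = 75%.
Rounded: 75.00%.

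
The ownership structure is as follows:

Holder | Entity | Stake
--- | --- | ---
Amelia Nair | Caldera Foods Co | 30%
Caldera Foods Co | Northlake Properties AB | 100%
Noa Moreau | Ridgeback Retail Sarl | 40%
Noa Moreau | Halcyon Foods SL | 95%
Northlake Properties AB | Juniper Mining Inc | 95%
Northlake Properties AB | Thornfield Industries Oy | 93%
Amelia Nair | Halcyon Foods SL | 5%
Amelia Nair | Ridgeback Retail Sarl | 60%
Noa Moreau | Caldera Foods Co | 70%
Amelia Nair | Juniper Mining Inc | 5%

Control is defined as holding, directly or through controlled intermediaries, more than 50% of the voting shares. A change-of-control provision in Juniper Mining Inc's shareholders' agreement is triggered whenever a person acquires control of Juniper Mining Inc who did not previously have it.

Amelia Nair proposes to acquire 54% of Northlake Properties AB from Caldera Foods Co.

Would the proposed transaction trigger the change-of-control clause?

Yes

The purchase adds only to Amelia's holdings (Caldera's stake shrinks), so Amelia is the only person who could newly come to control Juniper.
Amelia holds 60% of Ridgeback, so Amelia controls Ridgeback.
In Juniper, Amelia's side holds only 5%, not > 50%.
So before the transaction, Amelia does not control Juniper.
After the purchase, Amelia holds 54% of Northlake directly, and Caldera's stake falls to 46%.
Amelia holds 54% of Northlake, so Amelia controls Northlake.
Northlake and Amelia together hold 95% + 5% = 100% of Juniper, so Amelia controls Juniper.
Amelia did not control Juniper before and does after, so the clause is triggered.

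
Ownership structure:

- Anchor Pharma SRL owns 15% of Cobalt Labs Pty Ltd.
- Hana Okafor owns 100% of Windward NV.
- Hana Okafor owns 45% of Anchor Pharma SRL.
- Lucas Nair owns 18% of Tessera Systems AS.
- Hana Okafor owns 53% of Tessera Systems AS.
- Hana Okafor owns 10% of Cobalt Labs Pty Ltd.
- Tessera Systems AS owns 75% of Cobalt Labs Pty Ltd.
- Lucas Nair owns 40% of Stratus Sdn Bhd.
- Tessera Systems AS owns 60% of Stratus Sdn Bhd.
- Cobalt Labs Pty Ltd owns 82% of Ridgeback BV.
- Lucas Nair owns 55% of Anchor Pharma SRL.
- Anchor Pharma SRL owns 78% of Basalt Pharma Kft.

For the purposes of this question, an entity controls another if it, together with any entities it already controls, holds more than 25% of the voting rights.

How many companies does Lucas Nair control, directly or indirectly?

3

Lucas holds 55% of Anchor, so Lucas controls Anchor.
Lucas holds 40% of Stratus, so Lucas controls Stratus.
Anchor holds 78% of Basalt, so Lucas controls Basalt.
No other company's threshold is met.
Lucas controls 3 companies.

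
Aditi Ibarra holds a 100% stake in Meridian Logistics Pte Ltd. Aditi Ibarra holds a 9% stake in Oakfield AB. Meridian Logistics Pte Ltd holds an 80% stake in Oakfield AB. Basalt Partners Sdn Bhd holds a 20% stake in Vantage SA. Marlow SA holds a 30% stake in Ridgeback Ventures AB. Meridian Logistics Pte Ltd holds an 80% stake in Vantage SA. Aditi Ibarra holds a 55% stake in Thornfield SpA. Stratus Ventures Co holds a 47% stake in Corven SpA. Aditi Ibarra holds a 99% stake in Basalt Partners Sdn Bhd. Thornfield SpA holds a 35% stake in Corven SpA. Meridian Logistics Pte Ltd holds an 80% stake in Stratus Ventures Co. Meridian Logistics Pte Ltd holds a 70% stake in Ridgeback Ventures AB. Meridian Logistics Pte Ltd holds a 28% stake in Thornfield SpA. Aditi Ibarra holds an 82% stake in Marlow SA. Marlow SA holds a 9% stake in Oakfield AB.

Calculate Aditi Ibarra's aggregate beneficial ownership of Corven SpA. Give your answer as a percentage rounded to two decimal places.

Aditi reaches Corven along 3 paths.
Via Thornfield: 55% × 35% = 19.25%.
Via Meridian → Thornfield: 100% × 28% × 35% = 9.8%.
Via Meridian → Stratus: 100% × 80% × 47% = 37.6%.
Total: 19.25% + 9.8% + 37.6% = 66.65%.

66.65%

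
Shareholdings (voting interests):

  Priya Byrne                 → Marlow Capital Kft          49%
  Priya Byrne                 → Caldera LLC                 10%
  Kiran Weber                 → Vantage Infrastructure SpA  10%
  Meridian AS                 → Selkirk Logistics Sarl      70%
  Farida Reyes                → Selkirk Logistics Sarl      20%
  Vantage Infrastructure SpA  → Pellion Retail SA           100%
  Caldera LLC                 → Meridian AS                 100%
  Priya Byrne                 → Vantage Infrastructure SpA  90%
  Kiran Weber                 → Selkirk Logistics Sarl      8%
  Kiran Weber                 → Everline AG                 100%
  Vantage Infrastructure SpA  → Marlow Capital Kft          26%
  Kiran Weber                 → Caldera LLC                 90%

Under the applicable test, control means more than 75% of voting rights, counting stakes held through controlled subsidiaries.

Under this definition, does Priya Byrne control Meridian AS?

Priya holds 90% of Vantage, so Priya controls Vantage.
Vantage holds 100% of Pellion, so Priya controls Pellion.
Neither Priya nor any entity Priya controls holds any voting interest in Meridian.
So Priya does not control Meridian.

No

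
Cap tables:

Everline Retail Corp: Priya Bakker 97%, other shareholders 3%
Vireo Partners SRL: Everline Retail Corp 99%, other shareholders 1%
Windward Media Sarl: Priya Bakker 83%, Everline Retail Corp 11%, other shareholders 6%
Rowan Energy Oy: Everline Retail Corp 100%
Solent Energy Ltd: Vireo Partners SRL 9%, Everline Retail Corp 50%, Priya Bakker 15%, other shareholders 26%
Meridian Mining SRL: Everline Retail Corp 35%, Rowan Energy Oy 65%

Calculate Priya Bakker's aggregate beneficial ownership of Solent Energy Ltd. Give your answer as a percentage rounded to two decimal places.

72.14%

Priya reaches Solent along 3 paths.
Via Everline → Vireo: 97% × 99% × 9% = 8.6427%.
Via Everline: 97% × 50% = 48.5%.
Direct stake: 15% = 15%.
Total: 8.6427% + 48.5% + 15% = 72.1427%.
Rounded: 72.14%.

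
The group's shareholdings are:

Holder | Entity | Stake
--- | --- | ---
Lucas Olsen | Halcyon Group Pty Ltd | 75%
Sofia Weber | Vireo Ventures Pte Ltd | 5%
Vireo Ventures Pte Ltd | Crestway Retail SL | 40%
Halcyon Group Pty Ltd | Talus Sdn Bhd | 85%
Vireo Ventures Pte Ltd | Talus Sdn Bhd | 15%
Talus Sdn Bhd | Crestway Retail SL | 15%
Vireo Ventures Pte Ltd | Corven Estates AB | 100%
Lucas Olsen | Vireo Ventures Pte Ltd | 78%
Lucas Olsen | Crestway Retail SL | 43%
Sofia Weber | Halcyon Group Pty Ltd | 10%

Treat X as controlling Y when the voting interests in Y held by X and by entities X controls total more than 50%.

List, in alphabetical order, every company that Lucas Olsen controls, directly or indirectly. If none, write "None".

Corven Estates AB, Crestway Retail SL, Halcyon Group Pty Ltd, Talus Sdn Bhd, Vireo Ventures Pte Ltd

Lucas holds 78% of Vireo, so Lucas controls Vireo.
Lucas holds 75% of Halcyon, so Lucas controls Halcyon.
Vireo and Halcyon together hold 15% + 85% = 100% of Talus, so Lucas controls Talus.
Vireo holds 100% of Corven, so Lucas controls Corven.
Talus and Vireo and Lucas together hold 15% + 40% + 43% = 98% of Crestway, so Lucas controls Crestway.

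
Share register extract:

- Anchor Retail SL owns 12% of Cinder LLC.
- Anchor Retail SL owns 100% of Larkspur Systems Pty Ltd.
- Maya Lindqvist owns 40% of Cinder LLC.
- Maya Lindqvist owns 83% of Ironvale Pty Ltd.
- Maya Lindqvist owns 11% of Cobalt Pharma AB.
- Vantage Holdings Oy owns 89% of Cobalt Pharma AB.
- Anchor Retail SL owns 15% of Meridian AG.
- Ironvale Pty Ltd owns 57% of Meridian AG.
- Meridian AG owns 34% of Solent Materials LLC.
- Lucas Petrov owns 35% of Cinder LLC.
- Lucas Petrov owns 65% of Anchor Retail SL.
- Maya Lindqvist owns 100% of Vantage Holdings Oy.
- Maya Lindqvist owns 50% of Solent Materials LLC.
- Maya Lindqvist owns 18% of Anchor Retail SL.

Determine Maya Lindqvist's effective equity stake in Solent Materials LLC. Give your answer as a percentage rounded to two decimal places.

67.00%

Maya reaches Solent along 3 paths.
Via Anchor → Meridian: 18% × 15% × 34% = 0.918%.
Via Ironvale → Meridian: 83% × 57% × 34% = 16.0854%.
Direct stake: 50% = 50%.
Total: 0.918% + 16.0854% + 50% = 67.0034%.
Rounded: 67.00%.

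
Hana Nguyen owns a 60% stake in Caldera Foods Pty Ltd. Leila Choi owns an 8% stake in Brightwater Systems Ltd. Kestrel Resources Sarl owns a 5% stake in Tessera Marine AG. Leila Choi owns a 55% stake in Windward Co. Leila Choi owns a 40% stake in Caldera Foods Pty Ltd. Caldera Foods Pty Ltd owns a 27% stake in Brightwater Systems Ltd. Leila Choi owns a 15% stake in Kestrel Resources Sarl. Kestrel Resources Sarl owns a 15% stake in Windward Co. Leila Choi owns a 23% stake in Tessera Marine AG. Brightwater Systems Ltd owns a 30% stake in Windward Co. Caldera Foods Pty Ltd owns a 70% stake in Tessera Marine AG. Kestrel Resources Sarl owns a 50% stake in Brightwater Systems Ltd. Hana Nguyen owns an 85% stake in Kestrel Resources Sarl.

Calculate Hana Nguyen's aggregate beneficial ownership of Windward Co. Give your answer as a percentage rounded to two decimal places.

Hana reaches Windward along 3 paths.
Via Caldera → Brightwater: 60% × 27% × 30% = 4.86%.
Via Kestrel → Brightwater: 85% × 50% × 30% = 12.75%.
Via Kestrel: 85% × 15% = 12.75%.
Total: 4.86% + 12.75% + 12.75% = 30.36%.

30.36%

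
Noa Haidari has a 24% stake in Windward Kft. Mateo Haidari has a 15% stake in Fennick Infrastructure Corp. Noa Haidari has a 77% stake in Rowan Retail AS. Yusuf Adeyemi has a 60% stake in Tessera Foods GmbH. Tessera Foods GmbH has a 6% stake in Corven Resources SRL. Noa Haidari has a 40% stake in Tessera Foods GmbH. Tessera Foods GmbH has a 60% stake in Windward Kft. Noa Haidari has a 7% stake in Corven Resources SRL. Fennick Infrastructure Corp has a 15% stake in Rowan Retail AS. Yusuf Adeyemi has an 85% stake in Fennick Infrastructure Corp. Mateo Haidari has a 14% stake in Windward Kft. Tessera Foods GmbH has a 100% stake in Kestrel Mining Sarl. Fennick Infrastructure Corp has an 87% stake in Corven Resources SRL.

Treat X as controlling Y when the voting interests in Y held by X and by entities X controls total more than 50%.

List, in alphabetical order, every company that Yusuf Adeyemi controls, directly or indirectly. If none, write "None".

Yusuf holds 60% of Tessera, so Yusuf controls Tessera.
Yusuf holds 85% of Fennick, so Yusuf controls Fennick.
Tessera holds 100% of Kestrel, so Yusuf controls Kestrel.
Tessera and Fennick together hold 6% + 87% = 93% of Corven, so Yusuf controls Corven.
Tessera holds 60% of Windward, so Yusuf controls Windward.
No other company's threshold is met.

Corven Resources SRL, Fennick Infrastructure Corp, Kestrel Mining Sarl, Tessera Foods GmbH, Windward Kft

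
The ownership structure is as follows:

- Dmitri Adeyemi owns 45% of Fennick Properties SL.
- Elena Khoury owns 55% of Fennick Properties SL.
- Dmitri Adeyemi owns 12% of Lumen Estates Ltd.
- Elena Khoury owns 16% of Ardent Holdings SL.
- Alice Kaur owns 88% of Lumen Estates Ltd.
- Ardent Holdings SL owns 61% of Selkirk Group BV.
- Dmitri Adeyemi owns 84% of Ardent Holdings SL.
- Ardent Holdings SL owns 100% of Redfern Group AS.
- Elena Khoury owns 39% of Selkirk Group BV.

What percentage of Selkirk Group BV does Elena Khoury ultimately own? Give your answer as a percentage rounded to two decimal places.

48.76%

Elena reaches Selkirk along 2 paths.
Direct stake: 39% = 39%.
Via Ardent: 16% × 61% = 9.76%.
Total: 39% + 9.76% = 48.76%.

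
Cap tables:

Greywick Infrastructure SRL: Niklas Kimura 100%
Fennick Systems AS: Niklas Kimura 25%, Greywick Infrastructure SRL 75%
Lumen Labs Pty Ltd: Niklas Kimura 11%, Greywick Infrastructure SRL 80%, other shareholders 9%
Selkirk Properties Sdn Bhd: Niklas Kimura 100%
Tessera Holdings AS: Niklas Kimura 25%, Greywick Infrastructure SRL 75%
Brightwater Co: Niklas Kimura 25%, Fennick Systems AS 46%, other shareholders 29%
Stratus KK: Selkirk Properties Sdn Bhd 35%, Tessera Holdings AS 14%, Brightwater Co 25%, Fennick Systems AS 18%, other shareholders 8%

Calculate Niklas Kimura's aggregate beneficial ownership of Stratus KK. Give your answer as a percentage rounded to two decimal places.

Niklas reaches Stratus along 8 paths.
Via Selkirk: 100% × 35% = 35%.
Via Tessera: 25% × 14% = 3.5%.
Via Greywick → Tessera: 100% × 75% × 14% = 10.5%.
Via Brightwater: 25% × 25% = 6.25%.
Via Fennick → Brightwater: 25% × 46% × 25% = 2.875%.
Via Greywick → Fennick → Brightwater: 100% × 75% × 46% × 25% = 8.625%.
Via Fennick: 25% × 18% = 4.5%.
Via Greywick → Fennick: 100% × 75% × 18% = 13.5%.
Total: 35% + 3.5% + 10.5% + 6.25% + 2.875% + 8.625% + 4.5% + 13.5% = 84.75%.

84.75%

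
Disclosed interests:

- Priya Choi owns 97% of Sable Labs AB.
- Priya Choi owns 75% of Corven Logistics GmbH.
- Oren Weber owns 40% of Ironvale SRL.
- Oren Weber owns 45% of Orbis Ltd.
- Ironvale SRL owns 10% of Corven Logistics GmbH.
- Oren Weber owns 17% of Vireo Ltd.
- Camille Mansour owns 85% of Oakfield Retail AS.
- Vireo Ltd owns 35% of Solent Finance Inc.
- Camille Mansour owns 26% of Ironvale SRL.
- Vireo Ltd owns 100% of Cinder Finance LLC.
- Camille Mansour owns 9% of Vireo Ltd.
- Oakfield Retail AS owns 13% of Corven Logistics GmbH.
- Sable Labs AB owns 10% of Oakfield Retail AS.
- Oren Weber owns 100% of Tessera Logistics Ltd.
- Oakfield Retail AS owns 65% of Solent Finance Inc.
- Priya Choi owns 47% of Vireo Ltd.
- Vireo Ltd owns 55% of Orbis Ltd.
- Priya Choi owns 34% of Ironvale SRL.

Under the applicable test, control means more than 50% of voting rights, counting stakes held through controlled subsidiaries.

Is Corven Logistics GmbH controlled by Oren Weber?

Oren holds 100% of Tessera, so Oren controls Tessera.
Neither Oren nor any entity Oren controls holds any voting interest in Corven.
So Oren does not control Corven.

No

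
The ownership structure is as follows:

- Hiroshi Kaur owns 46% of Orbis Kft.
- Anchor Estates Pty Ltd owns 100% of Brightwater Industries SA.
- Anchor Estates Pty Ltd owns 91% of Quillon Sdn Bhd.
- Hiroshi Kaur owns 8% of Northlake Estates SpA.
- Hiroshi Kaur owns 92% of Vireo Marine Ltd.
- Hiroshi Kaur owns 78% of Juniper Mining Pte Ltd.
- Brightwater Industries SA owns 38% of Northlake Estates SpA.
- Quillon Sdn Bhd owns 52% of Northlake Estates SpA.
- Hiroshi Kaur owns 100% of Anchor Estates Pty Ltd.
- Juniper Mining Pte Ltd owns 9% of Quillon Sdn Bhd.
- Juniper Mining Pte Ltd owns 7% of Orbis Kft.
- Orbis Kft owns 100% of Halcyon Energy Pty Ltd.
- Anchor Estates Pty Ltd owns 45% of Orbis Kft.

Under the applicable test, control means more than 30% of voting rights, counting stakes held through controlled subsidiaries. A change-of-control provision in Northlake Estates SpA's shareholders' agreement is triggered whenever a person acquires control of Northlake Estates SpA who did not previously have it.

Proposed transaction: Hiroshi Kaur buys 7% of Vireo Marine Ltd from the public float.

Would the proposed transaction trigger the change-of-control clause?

No

The purchase changes only Hiroshi's holdings, so Hiroshi is the only person who could newly come to control Northlake.
Hiroshi holds 100% of Anchor, so Hiroshi controls Anchor.
Anchor holds 100% of Brightwater, so Hiroshi controls Brightwater.
Hiroshi holds 78% of Juniper, so Hiroshi controls Juniper.
Juniper and Anchor together hold 9% + 91% = 100% of Quillon, so Hiroshi controls Quillon.
Brightwater and Quillon and Hiroshi together hold 38% + 52% + 8% = 98% of Northlake, so Hiroshi controls Northlake.
So Hiroshi already controls Northlake before the transaction.
After the purchase, Hiroshi's direct stake in Vireo rises to 92% + 7% = 99%.
Hiroshi controlled Northlake already, so this is not a new person acquiring control; every other person's position is unchanged or reduced.
No new person acquires control, so the clause is not triggered.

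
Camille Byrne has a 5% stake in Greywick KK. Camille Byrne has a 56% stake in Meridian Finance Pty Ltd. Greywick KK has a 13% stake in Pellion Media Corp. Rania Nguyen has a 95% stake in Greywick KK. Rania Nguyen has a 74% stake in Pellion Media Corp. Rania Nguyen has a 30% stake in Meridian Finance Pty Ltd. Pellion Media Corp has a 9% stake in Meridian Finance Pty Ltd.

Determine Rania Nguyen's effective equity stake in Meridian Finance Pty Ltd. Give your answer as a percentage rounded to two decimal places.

37.77%

Rania reaches Meridian along 3 paths.
Direct stake: 30% = 30%.
Via Pellion: 74% × 9% = 6.66%.
Via Greywick → Pellion: 95% × 13% × 9% = 1.1115%.
Total: 30% + 6.66% + 1.1115% = 37.7715%.
Rounded: 37.77%.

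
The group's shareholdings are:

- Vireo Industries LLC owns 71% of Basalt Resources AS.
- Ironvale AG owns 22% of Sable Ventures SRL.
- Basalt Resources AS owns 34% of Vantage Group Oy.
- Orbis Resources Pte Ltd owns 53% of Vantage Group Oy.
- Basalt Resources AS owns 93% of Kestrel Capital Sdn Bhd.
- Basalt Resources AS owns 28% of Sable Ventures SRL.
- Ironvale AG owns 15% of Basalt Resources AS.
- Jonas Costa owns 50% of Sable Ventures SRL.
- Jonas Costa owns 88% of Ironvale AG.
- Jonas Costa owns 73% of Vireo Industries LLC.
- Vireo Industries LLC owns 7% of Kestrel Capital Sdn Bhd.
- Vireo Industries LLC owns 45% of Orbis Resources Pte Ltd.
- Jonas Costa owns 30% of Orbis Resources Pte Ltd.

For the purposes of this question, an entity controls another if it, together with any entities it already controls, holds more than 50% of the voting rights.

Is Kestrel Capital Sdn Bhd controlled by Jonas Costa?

Yes

Jonas holds 88% of Ironvale, so Jonas controls Ironvale.
Jonas holds 73% of Vireo, so Jonas controls Vireo.
Ironvale and Vireo together hold 15% + 71% = 86% of Basalt, so Jonas controls Basalt.
Vireo and Basalt together hold 7% + 93% = 100% of Kestrel, so Jonas controls Kestrel.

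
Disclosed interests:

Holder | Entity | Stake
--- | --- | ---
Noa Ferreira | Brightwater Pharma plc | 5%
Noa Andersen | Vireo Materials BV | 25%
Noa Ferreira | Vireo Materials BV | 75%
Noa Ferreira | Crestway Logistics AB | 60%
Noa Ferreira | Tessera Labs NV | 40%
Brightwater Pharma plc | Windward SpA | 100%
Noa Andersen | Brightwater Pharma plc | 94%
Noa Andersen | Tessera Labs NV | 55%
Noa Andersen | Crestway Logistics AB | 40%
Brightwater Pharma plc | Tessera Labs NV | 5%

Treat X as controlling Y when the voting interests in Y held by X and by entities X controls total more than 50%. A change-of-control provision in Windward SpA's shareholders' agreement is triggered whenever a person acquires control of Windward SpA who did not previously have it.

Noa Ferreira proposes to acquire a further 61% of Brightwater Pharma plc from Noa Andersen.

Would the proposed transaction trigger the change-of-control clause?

Yes

The purchase adds only to Noa Ferreira's holdings (Noa Andersen's stake shrinks), so Noa Ferreira is the only person who could newly come to control Windward.
Noa Ferreira holds 60% of Crestway, so Noa Ferreira controls Crestway.
Noa Ferreira holds 75% of Vireo, so Noa Ferreira controls Vireo.
Neither Noa Ferreira nor any entity Noa Ferreira controls holds any voting interest in Windward.
So before the transaction, Noa Ferreira does not control Windward.
After the purchase, Noa Ferreira's direct stake in Brightwater rises to 5% + 61% = 66%, and Noa Andersen's stake falls to 33%.
Noa Ferreira holds 66% of Brightwater, so Noa Ferreira controls Brightwater.
Brightwater holds 100% of Windward, so Noa Ferreira controls Windward.
Noa Ferreira did not control Windward before and does after, so the clause is triggered.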